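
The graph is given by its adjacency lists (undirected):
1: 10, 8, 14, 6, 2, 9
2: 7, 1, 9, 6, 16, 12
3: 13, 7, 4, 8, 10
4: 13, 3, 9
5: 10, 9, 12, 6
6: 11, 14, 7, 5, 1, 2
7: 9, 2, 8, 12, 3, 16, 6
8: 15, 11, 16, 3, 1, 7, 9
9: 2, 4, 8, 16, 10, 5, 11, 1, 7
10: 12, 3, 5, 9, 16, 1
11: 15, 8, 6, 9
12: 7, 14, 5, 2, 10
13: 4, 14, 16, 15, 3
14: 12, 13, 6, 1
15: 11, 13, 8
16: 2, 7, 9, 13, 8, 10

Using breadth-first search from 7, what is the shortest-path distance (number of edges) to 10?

2

Level 0: 7
Level 1: 2, 3, 6, 8, 9, 12, 16
Level 2: 1, 4, 5, 10, 11, 13, 14, 15
10 first appears at level 2.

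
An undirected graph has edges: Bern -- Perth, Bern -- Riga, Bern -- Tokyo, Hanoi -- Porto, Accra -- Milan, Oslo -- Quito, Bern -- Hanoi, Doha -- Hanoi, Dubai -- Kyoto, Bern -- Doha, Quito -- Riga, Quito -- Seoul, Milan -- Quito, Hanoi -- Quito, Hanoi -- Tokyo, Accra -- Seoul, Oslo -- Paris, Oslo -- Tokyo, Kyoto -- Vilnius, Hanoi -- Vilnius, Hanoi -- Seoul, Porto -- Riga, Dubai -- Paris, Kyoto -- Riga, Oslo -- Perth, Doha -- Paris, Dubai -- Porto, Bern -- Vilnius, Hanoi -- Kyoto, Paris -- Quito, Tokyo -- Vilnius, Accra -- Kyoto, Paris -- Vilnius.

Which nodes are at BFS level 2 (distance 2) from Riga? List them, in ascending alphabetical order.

Accra, Doha, Dubai, Hanoi, Milan, Oslo, Paris, Perth, Seoul, Tokyo, Vilnius

Level 0: Riga
Level 1: Bern, Kyoto, Porto, Quito
Level 2: Accra, Doha, Dubai, Hanoi, Milan, Oslo, Paris, Perth, Seoul, Tokyo, Vilnius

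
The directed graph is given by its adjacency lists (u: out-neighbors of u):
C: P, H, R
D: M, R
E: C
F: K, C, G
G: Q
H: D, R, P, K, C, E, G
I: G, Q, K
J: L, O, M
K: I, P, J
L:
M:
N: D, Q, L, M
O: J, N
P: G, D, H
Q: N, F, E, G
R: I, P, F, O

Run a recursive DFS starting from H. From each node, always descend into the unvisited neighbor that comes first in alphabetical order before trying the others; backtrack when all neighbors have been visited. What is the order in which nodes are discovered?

H, C, P, D, M, R, F, G, Q, E, N, L, K, I, J, O

Visit H
H → C
C → P
P → D
D → M
D → R
R → F
F → G
G → Q
Q → E
Q → N
N → L
F → K
K → I
K → J
J → O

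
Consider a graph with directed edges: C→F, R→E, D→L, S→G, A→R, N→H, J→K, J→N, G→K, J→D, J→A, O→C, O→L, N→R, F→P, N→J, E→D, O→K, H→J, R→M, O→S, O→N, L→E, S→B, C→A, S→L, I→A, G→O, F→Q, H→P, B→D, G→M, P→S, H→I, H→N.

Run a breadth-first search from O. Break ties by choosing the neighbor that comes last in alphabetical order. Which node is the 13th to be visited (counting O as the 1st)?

F

Visit O; enqueue S, N, L, K, C → queue [S, N, L, K, C]
Visit S; enqueue G, B → queue [N, L, K, C, G, B]
Visit N; enqueue R, J, H → queue [L, K, C, G, B, R, J, H]
Visit L; enqueue E → queue [K, C, G, B, R, J, H, E]
Visit K → queue [C, G, B, R, J, H, E]
Visit C; enqueue F, A → queue [G, B, R, J, H, E, F, A]
Visit G; enqueue M → queue [B, R, J, H, E, F, A, M]
Visit B; enqueue D → queue [R, J, H, E, F, A, M, D]
Visit R → queue [J, H, E, F, A, M, D]
Visit J → queue [H, E, F, A, M, D]
Visit H; enqueue P, I → queue [E, F, A, M, D, P, I]
Visit E → queue [F, A, M, D, P, I]
Visit F; enqueue Q → queue [A, M, D, P, I, Q]
Visit A → queue [M, D, P, I, Q]
Visit M → queue [D, P, I, Q]
Visit D → queue [P, I, Q]
Visit P → queue [I, Q]
Visit I → queue [Q]
Visit Q → queue []

Visit order: O, S, N, L, K, C, G, B, R, J, H, E, F, A, M, D, P, I, Q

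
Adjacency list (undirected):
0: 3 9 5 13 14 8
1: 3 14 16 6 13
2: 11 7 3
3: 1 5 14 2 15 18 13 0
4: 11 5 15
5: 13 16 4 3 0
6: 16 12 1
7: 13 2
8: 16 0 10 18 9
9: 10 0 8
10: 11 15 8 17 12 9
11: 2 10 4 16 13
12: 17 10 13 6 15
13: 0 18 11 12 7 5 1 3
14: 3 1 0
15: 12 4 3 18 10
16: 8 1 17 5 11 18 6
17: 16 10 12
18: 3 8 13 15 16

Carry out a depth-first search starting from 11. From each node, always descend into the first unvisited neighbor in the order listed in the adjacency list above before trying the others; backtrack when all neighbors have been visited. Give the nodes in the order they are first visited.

Visit 11
11 → 2
2 → 7
7 → 13
13 → 0
0 → 3
3 → 1
1 → 14
1 → 16
16 → 8
8 → 10
10 → 15
15 → 12
12 → 17
12 → 6
15 → 4
4 → 5
15 → 18
10 → 9

11 -> 2 -> 7 -> 13 -> 0 -> 3 -> 1 -> 14 -> 16 -> 8 -> 10 -> 15 -> 12 -> 17 -> 6 -> 4 -> 5 -> 18 -> 9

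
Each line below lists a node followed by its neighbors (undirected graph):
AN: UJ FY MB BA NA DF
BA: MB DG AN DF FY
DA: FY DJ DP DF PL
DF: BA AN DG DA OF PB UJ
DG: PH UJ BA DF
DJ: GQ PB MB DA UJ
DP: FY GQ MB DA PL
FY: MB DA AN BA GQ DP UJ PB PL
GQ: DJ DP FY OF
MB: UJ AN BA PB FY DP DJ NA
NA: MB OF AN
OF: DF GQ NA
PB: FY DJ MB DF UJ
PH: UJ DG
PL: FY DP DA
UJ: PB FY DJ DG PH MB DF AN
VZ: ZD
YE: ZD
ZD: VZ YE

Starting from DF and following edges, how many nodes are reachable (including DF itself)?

BFS from DF visits: DF, BA, AN, DG, DA, OF, PB, UJ, MB, FY, NA, PH, DJ, DP, PL, GQ
Reachable nodes: 16 of 19 total.

16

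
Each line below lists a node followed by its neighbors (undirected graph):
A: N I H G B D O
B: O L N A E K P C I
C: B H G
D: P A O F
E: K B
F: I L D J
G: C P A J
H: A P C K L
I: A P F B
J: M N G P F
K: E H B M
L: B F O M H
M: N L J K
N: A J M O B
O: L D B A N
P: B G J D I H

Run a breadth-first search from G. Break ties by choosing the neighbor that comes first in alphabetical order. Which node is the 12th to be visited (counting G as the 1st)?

Visit G; enqueue A, C, J, P → queue [A, C, J, P]
Visit A; enqueue B, D, H, I, N, O → queue [C, J, P, B, D, H, I, N, O]
Visit C → queue [J, P, B, D, H, I, N, O]
Visit J; enqueue F, M → queue [P, B, D, H, I, N, O, F, M]
Visit P → queue [B, D, H, I, N, O, F, M]
Visit B; enqueue E, K, L → queue [D, H, I, N, O, F, M, E, K, L]
Visit D → queue [H, I, N, O, F, M, E, K, L]
Visit H → queue [I, N, O, F, M, E, K, L]
Visit I → queue [N, O, F, M, E, K, L]
Visit N → queue [O, F, M, E, K, L]
Visit O → queue [F, M, E, K, L]
Visit F → queue [M, E, K, L]
Visit M → queue [E, K, L]
Visit E → queue [K, L]
Visit K → queue [L]
Visit L → queue []

Visit order: G, A, C, J, P, B, D, H, I, N, O, F, M, E, K, L

F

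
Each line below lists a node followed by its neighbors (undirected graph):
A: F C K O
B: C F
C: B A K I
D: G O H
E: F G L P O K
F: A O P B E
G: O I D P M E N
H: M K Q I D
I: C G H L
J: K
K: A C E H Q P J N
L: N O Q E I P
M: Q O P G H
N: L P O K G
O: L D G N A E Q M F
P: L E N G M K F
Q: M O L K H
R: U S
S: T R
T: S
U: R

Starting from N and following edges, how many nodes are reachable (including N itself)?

BFS from N visits: N, P, O, L, K, G, M, F, E, Q, D, A, I, J, H, C, B
Reachable nodes: 17 of 21 total.

17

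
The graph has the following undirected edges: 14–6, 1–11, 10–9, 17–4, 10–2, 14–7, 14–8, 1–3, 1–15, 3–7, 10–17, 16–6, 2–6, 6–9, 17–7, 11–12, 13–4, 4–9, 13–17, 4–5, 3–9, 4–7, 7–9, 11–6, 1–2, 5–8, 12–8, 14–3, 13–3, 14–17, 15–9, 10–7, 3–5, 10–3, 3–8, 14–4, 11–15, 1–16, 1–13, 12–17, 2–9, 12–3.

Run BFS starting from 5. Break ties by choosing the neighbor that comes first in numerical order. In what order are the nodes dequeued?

Visit 5; enqueue 3, 4, 8 → queue [3, 4, 8]
Visit 3; enqueue 1, 7, 9, 10, 12, 13, 14 → queue [4, 8, 1, 7, 9, 10, 12, 13, 14]
Visit 4; enqueue 17 → queue [8, 1, 7, 9, 10, 12, 13, 14, 17]
Visit 8 → queue [1, 7, 9, 10, 12, 13, 14, 17]
Visit 1; enqueue 2, 11, 15, 16 → queue [7, 9, 10, 12, 13, 14, 17, 2, 11, 15, 16]
Visit 7 → queue [9, 10, 12, 13, 14, 17, 2, 11, 15, 16]
Visit 9; enqueue 6 → queue [10, 12, 13, 14, 17, 2, 11, 15, 16, 6]
Visit 10 → queue [12, 13, 14, 17, 2, 11, 15, 16, 6]
Visit 12 → queue [13, 14, 17, 2, 11, 15, 16, 6]
Visit 13 → queue [14, 17, 2, 11, 15, 16, 6]
Visit 14 → queue [17, 2, 11, 15, 16, 6]
Visit 17 → queue [2, 11, 15, 16, 6]
Visit 2 → queue [11, 15, 16, 6]
Visit 11 → queue [15, 16, 6]
Visit 15 → queue [16, 6]
Visit 16 → queue [6]
Visit 6 → queue []

5, 3, 4, 8, 1, 7, 9, 10, 12, 13, 14, 17, 2, 11, 15, 16, 6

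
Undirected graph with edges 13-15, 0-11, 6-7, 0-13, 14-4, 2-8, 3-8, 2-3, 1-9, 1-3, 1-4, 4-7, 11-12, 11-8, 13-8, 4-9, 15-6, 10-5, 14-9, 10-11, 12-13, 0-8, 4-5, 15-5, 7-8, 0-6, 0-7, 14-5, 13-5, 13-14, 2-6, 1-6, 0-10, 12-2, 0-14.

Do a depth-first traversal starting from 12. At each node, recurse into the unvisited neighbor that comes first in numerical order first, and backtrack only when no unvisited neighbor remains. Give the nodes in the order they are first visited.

Visit 12
12 → 2
2 → 3
3 → 1
1 → 4
4 → 5
5 → 10
10 → 0
0 → 6
6 → 7
7 → 8
8 → 11
8 → 13
13 → 14
14 → 9
13 → 15

12, 2, 3, 1, 4, 5, 10, 0, 6, 7, 8, 11, 13, 14, 9, 15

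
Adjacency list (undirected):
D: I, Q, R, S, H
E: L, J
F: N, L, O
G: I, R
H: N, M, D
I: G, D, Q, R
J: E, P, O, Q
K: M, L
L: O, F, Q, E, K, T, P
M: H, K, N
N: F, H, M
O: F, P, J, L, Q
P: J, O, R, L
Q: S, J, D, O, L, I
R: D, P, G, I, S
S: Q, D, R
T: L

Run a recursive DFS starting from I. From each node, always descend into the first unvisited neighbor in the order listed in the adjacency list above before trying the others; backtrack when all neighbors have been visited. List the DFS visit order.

Visit I
I → G
G → R
R → D
D → Q
Q → S
Q → J
J → E
E → L
L → O
O → F
F → N
N → H
H → M
M → K
O → P
L → T

I, G, R, D, Q, S, J, E, L, O, F, N, H, M, K, P, T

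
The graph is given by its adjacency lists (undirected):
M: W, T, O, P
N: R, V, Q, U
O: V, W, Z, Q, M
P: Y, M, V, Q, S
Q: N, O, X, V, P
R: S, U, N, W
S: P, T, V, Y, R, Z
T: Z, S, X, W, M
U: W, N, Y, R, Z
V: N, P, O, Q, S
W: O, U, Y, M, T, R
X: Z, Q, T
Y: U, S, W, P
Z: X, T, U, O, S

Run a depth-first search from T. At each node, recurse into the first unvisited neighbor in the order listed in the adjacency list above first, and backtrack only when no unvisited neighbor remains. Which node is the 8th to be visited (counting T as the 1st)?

P

Visit T
T → Z
Z → X
X → Q
Q → N
N → R
R → S
S → P
P → Y
Y → U
U → W
W → O
O → V
O → M

Visit order: T, Z, X, Q, N, R, S, P, Y, U, W, O, V, M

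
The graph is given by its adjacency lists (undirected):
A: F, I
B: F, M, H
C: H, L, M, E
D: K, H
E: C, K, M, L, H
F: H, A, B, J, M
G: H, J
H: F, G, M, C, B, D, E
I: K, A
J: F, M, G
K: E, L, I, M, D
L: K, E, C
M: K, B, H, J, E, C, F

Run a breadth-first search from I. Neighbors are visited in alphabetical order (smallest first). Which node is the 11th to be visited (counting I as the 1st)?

J

Visit I; enqueue A, K → queue [A, K]
Visit A; enqueue F → queue [K, F]
Visit K; enqueue D, E, L, M → queue [F, D, E, L, M]
Visit F; enqueue B, H, J → queue [D, E, L, M, B, H, J]
Visit D → queue [E, L, M, B, H, J]
Visit E; enqueue C → queue [L, M, B, H, J, C]
Visit L → queue [M, B, H, J, C]
Visit M → queue [B, H, J, C]
Visit B → queue [H, J, C]
Visit H; enqueue G → queue [J, C, G]
Visit J → queue [C, G]
Visit C → queue [G]
Visit G → queue []

Visit order: I, A, K, F, D, E, L, M, B, H, J, C, G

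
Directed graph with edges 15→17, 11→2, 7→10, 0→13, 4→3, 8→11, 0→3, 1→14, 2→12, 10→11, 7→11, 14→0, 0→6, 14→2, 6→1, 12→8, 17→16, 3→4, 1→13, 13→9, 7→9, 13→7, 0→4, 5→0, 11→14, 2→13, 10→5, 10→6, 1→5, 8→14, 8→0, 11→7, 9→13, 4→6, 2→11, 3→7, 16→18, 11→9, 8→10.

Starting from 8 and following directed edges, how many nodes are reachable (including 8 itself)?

15

BFS from 8 visits: 8, 0, 10, 11, 14, 3, 4, 6, 13, 5, 2, 7, 9, 1, 12
Reachable nodes: 15 of 19 total.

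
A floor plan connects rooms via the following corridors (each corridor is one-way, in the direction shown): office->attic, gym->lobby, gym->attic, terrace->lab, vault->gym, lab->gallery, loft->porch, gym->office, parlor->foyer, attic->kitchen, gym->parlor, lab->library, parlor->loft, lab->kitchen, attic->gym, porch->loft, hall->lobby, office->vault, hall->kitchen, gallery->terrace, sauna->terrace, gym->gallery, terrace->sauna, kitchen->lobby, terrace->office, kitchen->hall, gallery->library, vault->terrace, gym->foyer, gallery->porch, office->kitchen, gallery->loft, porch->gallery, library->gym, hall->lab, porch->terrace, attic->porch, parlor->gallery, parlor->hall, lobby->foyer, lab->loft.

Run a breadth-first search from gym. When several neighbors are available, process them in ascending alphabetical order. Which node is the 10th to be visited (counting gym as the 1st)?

library

Visit gym; enqueue attic, foyer, gallery, lobby, office, parlor → queue [attic, foyer, gallery, lobby, office, parlor]
Visit attic; enqueue kitchen, porch → queue [foyer, gallery, lobby, office, parlor, kitchen, porch]
Visit foyer → queue [gallery, lobby, office, parlor, kitchen, porch]
Visit gallery; enqueue library, loft, terrace → queue [lobby, office, parlor, kitchen, porch, library, loft, terrace]
Visit lobby → queue [office, parlor, kitchen, porch, library, loft, terrace]
Visit office; enqueue vault → queue [parlor, kitchen, porch, library, loft, terrace, vault]
Visit parlor; enqueue hall → queue [kitchen, porch, library, loft, terrace, vault, hall]
Visit kitchen → queue [porch, library, loft, terrace, vault, hall]
Visit porch → queue [library, loft, terrace, vault, hall]
Visit library → queue [loft, terrace, vault, hall]
Visit loft → queue [terrace, vault, hall]
Visit terrace; enqueue lab, sauna → queue [vault, hall, lab, sauna]
Visit vault → queue [hall, lab, sauna]
Visit hall → queue [lab, sauna]
Visit lab → queue [sauna]
Visit sauna → queue []

Visit order: gym, attic, foyer, gallery, lobby, office, parlor, kitchen, porch, library, loft, terrace, vault, hall, lab, sauna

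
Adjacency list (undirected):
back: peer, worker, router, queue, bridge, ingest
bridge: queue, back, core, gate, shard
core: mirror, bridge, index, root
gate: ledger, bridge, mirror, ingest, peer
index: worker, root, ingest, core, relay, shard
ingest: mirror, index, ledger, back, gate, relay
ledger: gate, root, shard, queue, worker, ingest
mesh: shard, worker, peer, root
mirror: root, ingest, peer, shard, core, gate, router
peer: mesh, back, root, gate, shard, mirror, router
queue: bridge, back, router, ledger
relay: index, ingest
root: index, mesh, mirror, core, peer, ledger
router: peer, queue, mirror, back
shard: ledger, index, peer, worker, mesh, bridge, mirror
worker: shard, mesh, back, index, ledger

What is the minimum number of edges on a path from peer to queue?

2

Level 0: peer
Level 1: back, gate, mesh, mirror, root, router, shard
Level 2: bridge, core, index, ingest, ledger, queue, worker
Level 3: relay
queue first appears at level 2.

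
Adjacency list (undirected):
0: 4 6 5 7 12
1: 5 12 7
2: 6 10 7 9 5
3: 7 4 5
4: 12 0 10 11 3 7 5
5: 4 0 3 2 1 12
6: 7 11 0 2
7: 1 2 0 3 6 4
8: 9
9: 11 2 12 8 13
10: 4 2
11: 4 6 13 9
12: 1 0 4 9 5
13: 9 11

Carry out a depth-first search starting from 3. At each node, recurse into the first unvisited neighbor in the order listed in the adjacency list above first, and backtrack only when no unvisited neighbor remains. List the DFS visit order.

Visit 3
3 → 7
7 → 1
1 → 5
5 → 4
4 → 12
12 → 0
0 → 6
6 → 11
11 → 13
13 → 9
9 → 2
2 → 10
9 → 8

3 → 7 → 1 → 5 → 4 → 12 → 0 → 6 → 11 → 13 → 9 → 2 → 10 → 8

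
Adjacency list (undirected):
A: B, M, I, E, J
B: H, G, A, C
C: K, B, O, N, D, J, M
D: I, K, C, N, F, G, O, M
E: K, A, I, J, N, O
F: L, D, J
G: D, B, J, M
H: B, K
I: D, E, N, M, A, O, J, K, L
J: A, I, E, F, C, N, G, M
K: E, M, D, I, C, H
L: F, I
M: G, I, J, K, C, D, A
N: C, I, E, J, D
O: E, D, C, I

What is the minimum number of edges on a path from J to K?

Level 0: J
Level 1: A, C, E, F, G, I, M, N
Level 2: B, D, K, L, O
Level 3: H
K first appears at level 2.

2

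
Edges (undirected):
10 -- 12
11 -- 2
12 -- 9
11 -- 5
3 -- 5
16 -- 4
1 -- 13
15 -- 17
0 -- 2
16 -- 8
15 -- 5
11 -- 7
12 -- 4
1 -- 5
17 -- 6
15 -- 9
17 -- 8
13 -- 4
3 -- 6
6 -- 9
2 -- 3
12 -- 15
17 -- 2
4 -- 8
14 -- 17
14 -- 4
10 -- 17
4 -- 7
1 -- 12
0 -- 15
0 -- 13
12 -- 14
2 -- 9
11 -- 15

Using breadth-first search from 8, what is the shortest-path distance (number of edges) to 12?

2

Level 0: 8
Level 1: 4, 16, 17
Level 2: 2, 6, 7, 10, 12, 13, 14, 15
Level 3: 0, 1, 3, 5, 9, 11
12 first appears at level 2.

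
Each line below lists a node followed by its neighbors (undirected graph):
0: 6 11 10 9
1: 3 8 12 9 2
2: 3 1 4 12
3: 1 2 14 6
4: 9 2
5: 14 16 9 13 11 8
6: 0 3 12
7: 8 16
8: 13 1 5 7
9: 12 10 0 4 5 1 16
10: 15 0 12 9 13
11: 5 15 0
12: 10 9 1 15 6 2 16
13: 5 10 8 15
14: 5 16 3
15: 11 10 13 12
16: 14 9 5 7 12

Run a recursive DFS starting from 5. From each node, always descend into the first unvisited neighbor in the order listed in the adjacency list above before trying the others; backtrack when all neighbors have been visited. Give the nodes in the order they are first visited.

Visit 5
5 → 14
14 → 16
16 → 9
9 → 12
12 → 10
10 → 15
15 → 11
11 → 0
0 → 6
6 → 3
3 → 1
1 → 8
8 → 13
8 → 7
1 → 2
2 → 4

5 -> 14 -> 16 -> 9 -> 12 -> 10 -> 15 -> 11 -> 0 -> 6 -> 3 -> 1 -> 8 -> 13 -> 7 -> 2 -> 4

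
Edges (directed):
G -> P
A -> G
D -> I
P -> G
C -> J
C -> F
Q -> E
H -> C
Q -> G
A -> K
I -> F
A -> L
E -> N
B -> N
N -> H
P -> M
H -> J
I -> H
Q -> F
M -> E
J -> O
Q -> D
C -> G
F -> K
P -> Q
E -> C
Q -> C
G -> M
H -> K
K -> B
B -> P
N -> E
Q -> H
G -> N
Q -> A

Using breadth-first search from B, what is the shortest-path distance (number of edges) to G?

Level 0: B
Level 1: N, P
Level 2: E, G, H, M, Q
Level 3: A, C, D, F, J, K
Level 4: I, L, O
G first appears at level 2.

2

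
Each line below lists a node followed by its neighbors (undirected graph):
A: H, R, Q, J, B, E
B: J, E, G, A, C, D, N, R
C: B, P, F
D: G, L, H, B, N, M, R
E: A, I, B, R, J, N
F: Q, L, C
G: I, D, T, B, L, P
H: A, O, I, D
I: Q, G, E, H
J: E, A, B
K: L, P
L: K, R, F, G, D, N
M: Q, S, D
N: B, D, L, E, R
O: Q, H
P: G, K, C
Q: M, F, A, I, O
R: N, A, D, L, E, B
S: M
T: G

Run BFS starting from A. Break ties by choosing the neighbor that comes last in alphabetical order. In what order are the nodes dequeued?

A, R, Q, J, H, E, B, N, L, D, O, M, I, F, G, C, K, S, T, P

Visit A; enqueue R, Q, J, H, E, B → queue [R, Q, J, H, E, B]
Visit R; enqueue N, L, D → queue [Q, J, H, E, B, N, L, D]
Visit Q; enqueue O, M, I, F → queue [J, H, E, B, N, L, D, O, M, I, F]
Visit J → queue [H, E, B, N, L, D, O, M, I, F]
Visit H → queue [E, B, N, L, D, O, M, I, F]
Visit E → queue [B, N, L, D, O, M, I, F]
Visit B; enqueue G, C → queue [N, L, D, O, M, I, F, G, C]
Visit N → queue [L, D, O, M, I, F, G, C]
Visit L; enqueue K → queue [D, O, M, I, F, G, C, K]
Visit D → queue [O, M, I, F, G, C, K]
Visit O → queue [M, I, F, G, C, K]
Visit M; enqueue S → queue [I, F, G, C, K, S]
Visit I → queue [F, G, C, K, S]
Visit F → queue [G, C, K, S]
Visit G; enqueue T, P → queue [C, K, S, T, P]
Visit C → queue [K, S, T, P]
Visit K → queue [S, T, P]
Visit S → queue [T, P]
Visit T → queue [P]
Visit P → queue []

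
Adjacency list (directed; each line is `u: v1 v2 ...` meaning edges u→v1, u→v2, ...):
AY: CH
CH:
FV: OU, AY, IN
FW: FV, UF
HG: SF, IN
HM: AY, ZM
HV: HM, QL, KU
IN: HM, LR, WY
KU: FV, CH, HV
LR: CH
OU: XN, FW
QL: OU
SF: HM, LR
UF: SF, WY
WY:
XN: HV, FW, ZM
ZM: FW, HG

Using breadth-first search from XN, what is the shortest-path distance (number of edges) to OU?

3

Level 0: XN
Level 1: FW, HV, ZM
Level 2: FV, HG, HM, KU, QL, UF
Level 3: AY, CH, IN, OU, SF, WY
Level 4: LR
OU first appears at level 3.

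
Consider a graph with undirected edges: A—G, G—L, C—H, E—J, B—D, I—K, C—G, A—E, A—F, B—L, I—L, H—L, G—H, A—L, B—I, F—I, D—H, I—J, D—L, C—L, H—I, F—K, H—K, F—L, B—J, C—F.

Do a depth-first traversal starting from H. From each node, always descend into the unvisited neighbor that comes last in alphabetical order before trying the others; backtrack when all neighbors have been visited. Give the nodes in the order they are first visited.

H → L → I → K → F → C → G → A → E → J → B → D

Visit H
H → L
L → I
I → K
K → F
F → C
C → G
G → A
A → E
E → J
J → B
B → D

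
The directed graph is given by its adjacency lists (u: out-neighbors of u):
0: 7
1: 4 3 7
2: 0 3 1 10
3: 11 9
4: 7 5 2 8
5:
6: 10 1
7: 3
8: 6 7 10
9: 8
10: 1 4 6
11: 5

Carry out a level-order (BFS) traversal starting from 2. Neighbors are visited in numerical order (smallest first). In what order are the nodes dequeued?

Visit 2; enqueue 0, 1, 3, 10 → queue [0, 1, 3, 10]
Visit 0; enqueue 7 → queue [1, 3, 10, 7]
Visit 1; enqueue 4 → queue [3, 10, 7, 4]
Visit 3; enqueue 9, 11 → queue [10, 7, 4, 9, 11]
Visit 10; enqueue 6 → queue [7, 4, 9, 11, 6]
Visit 7 → queue [4, 9, 11, 6]
Visit 4; enqueue 5, 8 → queue [9, 11, 6, 5, 8]
Visit 9 → queue [11, 6, 5, 8]
Visit 11 → queue [6, 5, 8]
Visit 6 → queue [5, 8]
Visit 5 → queue [8]
Visit 8 → queue []

2 -> 0 -> 1 -> 3 -> 10 -> 7 -> 4 -> 9 -> 11 -> 6 -> 5 -> 8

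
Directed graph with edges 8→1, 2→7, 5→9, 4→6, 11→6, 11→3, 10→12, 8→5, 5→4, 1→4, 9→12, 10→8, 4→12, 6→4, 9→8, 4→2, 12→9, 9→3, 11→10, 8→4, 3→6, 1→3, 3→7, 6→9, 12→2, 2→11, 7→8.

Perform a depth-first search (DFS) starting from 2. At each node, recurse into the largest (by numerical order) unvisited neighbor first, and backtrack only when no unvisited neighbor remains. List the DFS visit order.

Visit 2
2 → 11
11 → 10
10 → 12
12 → 9
9 → 8
8 → 5
5 → 4
4 → 6
8 → 1
1 → 3
3 → 7

2 -> 11 -> 10 -> 12 -> 9 -> 8 -> 5 -> 4 -> 6 -> 1 -> 3 -> 7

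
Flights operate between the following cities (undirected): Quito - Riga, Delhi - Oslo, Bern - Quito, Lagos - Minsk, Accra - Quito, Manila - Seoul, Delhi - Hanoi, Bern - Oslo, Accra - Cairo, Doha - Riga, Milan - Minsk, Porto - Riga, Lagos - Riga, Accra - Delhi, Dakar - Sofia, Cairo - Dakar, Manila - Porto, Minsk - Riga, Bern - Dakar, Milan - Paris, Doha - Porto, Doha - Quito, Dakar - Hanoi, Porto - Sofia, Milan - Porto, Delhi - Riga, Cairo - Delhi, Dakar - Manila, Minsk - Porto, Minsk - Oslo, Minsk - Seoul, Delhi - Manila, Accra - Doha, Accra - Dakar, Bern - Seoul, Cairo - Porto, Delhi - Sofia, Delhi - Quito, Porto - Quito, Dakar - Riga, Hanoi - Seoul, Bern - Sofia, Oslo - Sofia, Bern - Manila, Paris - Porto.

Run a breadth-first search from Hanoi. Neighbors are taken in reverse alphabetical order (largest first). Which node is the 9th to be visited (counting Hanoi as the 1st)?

Riga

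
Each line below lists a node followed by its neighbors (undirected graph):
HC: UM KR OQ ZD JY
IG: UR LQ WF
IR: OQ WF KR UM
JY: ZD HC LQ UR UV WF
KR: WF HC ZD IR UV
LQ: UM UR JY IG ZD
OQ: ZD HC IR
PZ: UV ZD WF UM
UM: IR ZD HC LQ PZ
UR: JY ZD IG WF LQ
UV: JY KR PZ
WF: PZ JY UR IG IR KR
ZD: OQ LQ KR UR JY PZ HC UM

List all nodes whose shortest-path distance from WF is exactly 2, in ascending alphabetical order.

HC, LQ, OQ, UM, UV, ZD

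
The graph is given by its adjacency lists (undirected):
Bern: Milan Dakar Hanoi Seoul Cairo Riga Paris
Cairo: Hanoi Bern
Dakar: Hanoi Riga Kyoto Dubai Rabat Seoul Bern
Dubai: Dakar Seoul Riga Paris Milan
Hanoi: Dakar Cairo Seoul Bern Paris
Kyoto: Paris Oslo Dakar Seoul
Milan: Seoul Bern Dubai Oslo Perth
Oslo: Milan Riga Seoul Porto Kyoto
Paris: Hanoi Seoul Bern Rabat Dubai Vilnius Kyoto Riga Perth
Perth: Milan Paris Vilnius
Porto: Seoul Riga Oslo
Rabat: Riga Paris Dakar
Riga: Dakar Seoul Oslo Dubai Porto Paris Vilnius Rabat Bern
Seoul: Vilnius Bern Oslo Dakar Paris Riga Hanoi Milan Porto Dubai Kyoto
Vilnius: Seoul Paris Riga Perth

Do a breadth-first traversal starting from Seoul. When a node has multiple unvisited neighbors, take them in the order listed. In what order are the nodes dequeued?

Seoul Vilnius Bern Oslo Dakar Paris Riga Hanoi Milan Porto Dubai Kyoto Perth Cairo Rabat

Visit Seoul; enqueue Vilnius, Bern, Oslo, Dakar, Paris, Riga, Hanoi, Milan, Porto, Dubai, Kyoto → queue [Vilnius, Bern, Oslo, Dakar, Paris, Riga, Hanoi, Milan, Porto, Dubai, Kyoto]
Visit Vilnius; enqueue Perth → queue [Bern, Oslo, Dakar, Paris, Riga, Hanoi, Milan, Porto, Dubai, Kyoto, Perth]
Visit Bern; enqueue Cairo → queue [Oslo, Dakar, Paris, Riga, Hanoi, Milan, Porto, Dubai, Kyoto, Perth, Cairo]
Visit Oslo → queue [Dakar, Paris, Riga, Hanoi, Milan, Porto, Dubai, Kyoto, Perth, Cairo]
Visit Dakar; enqueue Rabat → queue [Paris, Riga, Hanoi, Milan, Porto, Dubai, Kyoto, Perth, Cairo, Rabat]
Visit Paris → queue [Riga, Hanoi, Milan, Porto, Dubai, Kyoto, Perth, Cairo, Rabat]
Visit Riga → queue [Hanoi, Milan, Porto, Dubai, Kyoto, Perth, Cairo, Rabat]
Visit Hanoi → queue [Milan, Porto, Dubai, Kyoto, Perth, Cairo, Rabat]
Visit Milan → queue [Porto, Dubai, Kyoto, Perth, Cairo, Rabat]
Visit Porto → queue [Dubai, Kyoto, Perth, Cairo, Rabat]
Visit Dubai → queue [Kyoto, Perth, Cairo, Rabat]
Visit Kyoto → queue [Perth, Cairo, Rabat]
Visit Perth → queue [Cairo, Rabat]
Visit Cairo → queue [Rabat]
Visit Rabat → queue []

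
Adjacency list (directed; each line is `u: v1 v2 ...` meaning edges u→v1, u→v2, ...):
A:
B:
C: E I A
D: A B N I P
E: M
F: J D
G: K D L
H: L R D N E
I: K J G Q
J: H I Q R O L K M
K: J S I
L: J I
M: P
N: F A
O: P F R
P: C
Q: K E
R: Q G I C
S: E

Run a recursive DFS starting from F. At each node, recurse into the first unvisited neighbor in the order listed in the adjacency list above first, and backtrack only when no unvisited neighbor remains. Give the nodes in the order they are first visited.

F -> J -> H -> L -> I -> K -> S -> E -> M -> P -> C -> A -> G -> D -> B -> N -> Q -> R -> O

Visit F
F → J
J → H
H → L
L → I
I → K
K → S
S → E
E → M
M → P
P → C
C → A
I → G
G → D
D → B
D → N
I → Q
H → R
J → O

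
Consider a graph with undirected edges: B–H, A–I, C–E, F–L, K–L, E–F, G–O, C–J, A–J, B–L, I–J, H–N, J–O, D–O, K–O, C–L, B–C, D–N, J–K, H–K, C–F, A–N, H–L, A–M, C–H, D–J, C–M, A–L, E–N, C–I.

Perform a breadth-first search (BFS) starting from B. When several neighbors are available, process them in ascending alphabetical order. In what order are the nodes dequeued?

B, C, H, L, E, F, I, J, M, K, N, A, D, O, G

Visit B; enqueue C, H, L → queue [C, H, L]
Visit C; enqueue E, F, I, J, M → queue [H, L, E, F, I, J, M]
Visit H; enqueue K, N → queue [L, E, F, I, J, M, K, N]
Visit L; enqueue A → queue [E, F, I, J, M, K, N, A]
Visit E → queue [F, I, J, M, K, N, A]
Visit F → queue [I, J, M, K, N, A]
Visit I → queue [J, M, K, N, A]
Visit J; enqueue D, O → queue [M, K, N, A, D, O]
Visit M → queue [K, N, A, D, O]
Visit K → queue [N, A, D, O]
Visit N → queue [A, D, O]
Visit A → queue [D, O]
Visit D → queue [O]
Visit O; enqueue G → queue [G]
Visit G → queue []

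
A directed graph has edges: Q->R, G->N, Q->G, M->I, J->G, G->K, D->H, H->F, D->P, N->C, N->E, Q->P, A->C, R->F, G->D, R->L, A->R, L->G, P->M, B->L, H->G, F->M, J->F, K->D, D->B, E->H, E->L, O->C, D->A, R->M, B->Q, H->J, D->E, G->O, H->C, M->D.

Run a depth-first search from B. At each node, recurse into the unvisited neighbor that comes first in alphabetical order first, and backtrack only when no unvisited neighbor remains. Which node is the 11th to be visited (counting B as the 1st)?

Visit B
B → L
L → G
G → D
D → A
A → C
A → R
R → F
F → M
M → I
D → E
E → H
H → J
D → P
G → K
G → N
G → O
B → Q

Visit order: B, L, G, D, A, C, R, F, M, I, E, H, J, P, K, N, O, Q

E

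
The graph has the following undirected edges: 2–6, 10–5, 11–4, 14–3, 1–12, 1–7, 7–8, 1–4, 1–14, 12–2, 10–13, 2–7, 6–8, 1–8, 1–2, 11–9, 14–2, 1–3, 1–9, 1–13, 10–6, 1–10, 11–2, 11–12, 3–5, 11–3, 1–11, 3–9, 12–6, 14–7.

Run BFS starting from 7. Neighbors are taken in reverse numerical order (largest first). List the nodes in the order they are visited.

7 -> 14 -> 8 -> 2 -> 1 -> 3 -> 6 -> 12 -> 11 -> 13 -> 10 -> 9 -> 4 -> 5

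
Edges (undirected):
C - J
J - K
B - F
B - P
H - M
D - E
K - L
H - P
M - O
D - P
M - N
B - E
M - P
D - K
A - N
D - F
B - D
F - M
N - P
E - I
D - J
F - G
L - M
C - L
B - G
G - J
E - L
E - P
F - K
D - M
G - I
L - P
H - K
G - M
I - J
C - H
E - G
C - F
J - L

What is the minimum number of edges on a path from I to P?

2

Level 0: I
Level 1: E, G, J
Level 2: B, C, D, F, K, L, M, P
Level 3: H, N, O
Level 4: A
P first appears at level 2.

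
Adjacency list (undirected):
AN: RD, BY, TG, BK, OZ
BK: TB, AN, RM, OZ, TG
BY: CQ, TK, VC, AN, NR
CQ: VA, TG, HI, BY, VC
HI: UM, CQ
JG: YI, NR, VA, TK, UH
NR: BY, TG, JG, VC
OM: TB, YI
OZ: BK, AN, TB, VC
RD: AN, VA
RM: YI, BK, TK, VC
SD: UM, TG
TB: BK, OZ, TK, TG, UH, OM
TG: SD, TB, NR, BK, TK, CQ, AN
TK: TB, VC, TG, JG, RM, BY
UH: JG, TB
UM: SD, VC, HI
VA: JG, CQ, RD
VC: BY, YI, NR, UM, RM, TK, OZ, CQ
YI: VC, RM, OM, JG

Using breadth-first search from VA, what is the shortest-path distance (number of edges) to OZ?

Level 0: VA
Level 1: CQ, JG, RD
Level 2: AN, BY, HI, NR, TG, TK, UH, VC, YI
Level 3: BK, OM, OZ, RM, SD, TB, UM
OZ first appears at level 3.

3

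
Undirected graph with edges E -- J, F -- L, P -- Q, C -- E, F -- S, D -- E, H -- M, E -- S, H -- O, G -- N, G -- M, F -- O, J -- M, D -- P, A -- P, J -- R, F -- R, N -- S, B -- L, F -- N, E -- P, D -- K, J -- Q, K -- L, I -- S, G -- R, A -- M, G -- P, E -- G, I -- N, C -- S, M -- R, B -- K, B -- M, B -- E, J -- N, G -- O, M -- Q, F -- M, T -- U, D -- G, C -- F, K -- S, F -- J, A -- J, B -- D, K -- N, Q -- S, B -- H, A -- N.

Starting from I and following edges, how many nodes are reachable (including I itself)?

19

BFS from I visits: I, S, N, Q, K, F, E, C, J, G, A, P, M, L, D, B, R, O, H
Reachable nodes: 19 of 21 total.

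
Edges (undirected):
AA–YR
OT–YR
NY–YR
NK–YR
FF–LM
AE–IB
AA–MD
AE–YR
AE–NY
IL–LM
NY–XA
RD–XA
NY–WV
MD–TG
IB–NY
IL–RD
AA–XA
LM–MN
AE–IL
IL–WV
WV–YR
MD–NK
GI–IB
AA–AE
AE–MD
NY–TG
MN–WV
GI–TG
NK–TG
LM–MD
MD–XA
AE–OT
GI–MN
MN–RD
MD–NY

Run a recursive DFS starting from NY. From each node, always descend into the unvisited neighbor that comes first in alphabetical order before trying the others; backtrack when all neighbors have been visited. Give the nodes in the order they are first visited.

Visit NY
NY → AE
AE → AA
AA → MD
MD → LM
LM → FF
LM → IL
IL → RD
RD → MN
MN → GI
GI → IB
GI → TG
TG → NK
NK → YR
YR → OT
YR → WV
RD → XA

NY → AE → AA → MD → LM → FF → IL → RD → MN → GI → IB → TG → NK → YR → OT → WV → XA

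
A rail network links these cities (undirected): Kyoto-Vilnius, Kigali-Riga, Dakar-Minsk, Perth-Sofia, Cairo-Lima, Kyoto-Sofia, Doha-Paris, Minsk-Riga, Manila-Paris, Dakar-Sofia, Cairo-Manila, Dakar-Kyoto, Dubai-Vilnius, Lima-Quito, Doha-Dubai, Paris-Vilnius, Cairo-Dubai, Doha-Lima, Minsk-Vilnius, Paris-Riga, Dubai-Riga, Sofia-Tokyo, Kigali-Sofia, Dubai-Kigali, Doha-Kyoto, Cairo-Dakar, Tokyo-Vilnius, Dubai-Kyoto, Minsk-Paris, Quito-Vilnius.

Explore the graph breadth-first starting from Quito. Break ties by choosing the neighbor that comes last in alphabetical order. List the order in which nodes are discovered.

Visit Quito; enqueue Vilnius, Lima → queue [Vilnius, Lima]
Visit Vilnius; enqueue Tokyo, Paris, Minsk, Kyoto, Dubai → queue [Lima, Tokyo, Paris, Minsk, Kyoto, Dubai]
Visit Lima; enqueue Doha, Cairo → queue [Tokyo, Paris, Minsk, Kyoto, Dubai, Doha, Cairo]
Visit Tokyo; enqueue Sofia → queue [Paris, Minsk, Kyoto, Dubai, Doha, Cairo, Sofia]
Visit Paris; enqueue Riga, Manila → queue [Minsk, Kyoto, Dubai, Doha, Cairo, Sofia, Riga, Manila]
Visit Minsk; enqueue Dakar → queue [Kyoto, Dubai, Doha, Cairo, Sofia, Riga, Manila, Dakar]
Visit Kyoto → queue [Dubai, Doha, Cairo, Sofia, Riga, Manila, Dakar]
Visit Dubai; enqueue Kigali → queue [Doha, Cairo, Sofia, Riga, Manila, Dakar, Kigali]
Visit Doha → queue [Cairo, Sofia, Riga, Manila, Dakar, Kigali]
Visit Cairo → queue [Sofia, Riga, Manila, Dakar, Kigali]
Visit Sofia; enqueue Perth → queue [Riga, Manila, Dakar, Kigali, Perth]
Visit Riga → queue [Manila, Dakar, Kigali, Perth]
Visit Manila → queue [Dakar, Kigali, Perth]
Visit Dakar → queue [Kigali, Perth]
Visit Kigali → queue [Perth]
Visit Perth → queue []

Quito, Vilnius, Lima, Tokyo, Paris, Minsk, Kyoto, Dubai, Doha, Cairo, Sofia, Riga, Manila, Dakar, Kigali, Perth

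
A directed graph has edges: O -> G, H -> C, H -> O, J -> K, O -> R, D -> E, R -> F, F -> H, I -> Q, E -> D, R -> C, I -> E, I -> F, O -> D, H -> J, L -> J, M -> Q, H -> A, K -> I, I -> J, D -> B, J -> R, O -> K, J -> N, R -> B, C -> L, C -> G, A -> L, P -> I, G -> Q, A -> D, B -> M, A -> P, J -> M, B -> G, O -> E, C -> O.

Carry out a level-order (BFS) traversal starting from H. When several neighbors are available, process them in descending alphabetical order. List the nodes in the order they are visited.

Visit H; enqueue O, J, C, A → queue [O, J, C, A]
Visit O; enqueue R, K, G, E, D → queue [J, C, A, R, K, G, E, D]
Visit J; enqueue N, M → queue [C, A, R, K, G, E, D, N, M]
Visit C; enqueue L → queue [A, R, K, G, E, D, N, M, L]
Visit A; enqueue P → queue [R, K, G, E, D, N, M, L, P]
Visit R; enqueue F, B → queue [K, G, E, D, N, M, L, P, F, B]
Visit K; enqueue I → queue [G, E, D, N, M, L, P, F, B, I]
Visit G; enqueue Q → queue [E, D, N, M, L, P, F, B, I, Q]
Visit E → queue [D, N, M, L, P, F, B, I, Q]
Visit D → queue [N, M, L, P, F, B, I, Q]
Visit N → queue [M, L, P, F, B, I, Q]
Visit M → queue [L, P, F, B, I, Q]
Visit L → queue [P, F, B, I, Q]
Visit P → queue [F, B, I, Q]
Visit F → queue [B, I, Q]
Visit B → queue [I, Q]
Visit I → queue [Q]
Visit Q → queue []

H → O → J → C → A → R → K → G → E → D → N → M → L → P → F → B → I → Q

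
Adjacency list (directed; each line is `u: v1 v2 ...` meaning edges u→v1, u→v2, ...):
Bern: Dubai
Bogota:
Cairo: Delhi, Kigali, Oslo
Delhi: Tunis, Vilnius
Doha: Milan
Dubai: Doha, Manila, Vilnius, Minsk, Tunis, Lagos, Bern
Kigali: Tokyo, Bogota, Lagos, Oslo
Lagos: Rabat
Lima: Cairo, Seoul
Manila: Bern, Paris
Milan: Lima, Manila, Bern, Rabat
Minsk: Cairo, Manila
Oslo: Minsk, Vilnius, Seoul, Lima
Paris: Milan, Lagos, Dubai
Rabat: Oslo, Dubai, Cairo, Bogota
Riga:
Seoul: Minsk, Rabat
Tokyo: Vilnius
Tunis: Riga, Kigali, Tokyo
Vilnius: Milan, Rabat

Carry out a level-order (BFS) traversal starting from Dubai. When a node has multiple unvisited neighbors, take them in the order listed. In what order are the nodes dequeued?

Dubai Doha Manila Vilnius Minsk Tunis Lagos Bern Milan Paris Rabat Cairo Riga Kigali Tokyo Lima Oslo Bogota Delhi Seoul

Visit Dubai; enqueue Doha, Manila, Vilnius, Minsk, Tunis, Lagos, Bern → queue [Doha, Manila, Vilnius, Minsk, Tunis, Lagos, Bern]
Visit Doha; enqueue Milan → queue [Manila, Vilnius, Minsk, Tunis, Lagos, Bern, Milan]
Visit Manila; enqueue Paris → queue [Vilnius, Minsk, Tunis, Lagos, Bern, Milan, Paris]
Visit Vilnius; enqueue Rabat → queue [Minsk, Tunis, Lagos, Bern, Milan, Paris, Rabat]
Visit Minsk; enqueue Cairo → queue [Tunis, Lagos, Bern, Milan, Paris, Rabat, Cairo]
Visit Tunis; enqueue Riga, Kigali, Tokyo → queue [Lagos, Bern, Milan, Paris, Rabat, Cairo, Riga, Kigali, Tokyo]
Visit Lagos → queue [Bern, Milan, Paris, Rabat, Cairo, Riga, Kigali, Tokyo]
Visit Bern → queue [Milan, Paris, Rabat, Cairo, Riga, Kigali, Tokyo]
Visit Milan; enqueue Lima → queue [Paris, Rabat, Cairo, Riga, Kigali, Tokyo, Lima]
Visit Paris → queue [Rabat, Cairo, Riga, Kigali, Tokyo, Lima]
Visit Rabat; enqueue Oslo, Bogota → queue [Cairo, Riga, Kigali, Tokyo, Lima, Oslo, Bogota]
Visit Cairo; enqueue Delhi → queue [Riga, Kigali, Tokyo, Lima, Oslo, Bogota, Delhi]
Visit Riga → queue [Kigali, Tokyo, Lima, Oslo, Bogota, Delhi]
Visit Kigali → queue [Tokyo, Lima, Oslo, Bogota, Delhi]
Visit Tokyo → queue [Lima, Oslo, Bogota, Delhi]
Visit Lima; enqueue Seoul → queue [Oslo, Bogota, Delhi, Seoul]
Visit Oslo → queue [Bogota, Delhi, Seoul]
Visit Bogota → queue [Delhi, Seoul]
Visit Delhi → queue [Seoul]
Visit Seoul → queue []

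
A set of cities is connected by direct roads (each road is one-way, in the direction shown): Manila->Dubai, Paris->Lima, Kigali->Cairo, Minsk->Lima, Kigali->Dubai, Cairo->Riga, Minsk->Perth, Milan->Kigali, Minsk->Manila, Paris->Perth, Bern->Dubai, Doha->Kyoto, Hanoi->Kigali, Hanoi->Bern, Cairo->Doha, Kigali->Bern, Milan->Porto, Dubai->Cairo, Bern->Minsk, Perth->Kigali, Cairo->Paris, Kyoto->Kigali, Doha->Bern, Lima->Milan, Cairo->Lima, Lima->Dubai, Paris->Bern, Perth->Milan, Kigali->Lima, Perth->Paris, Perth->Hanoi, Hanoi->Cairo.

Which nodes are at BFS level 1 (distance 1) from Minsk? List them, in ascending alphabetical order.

Lima, Manila, Perth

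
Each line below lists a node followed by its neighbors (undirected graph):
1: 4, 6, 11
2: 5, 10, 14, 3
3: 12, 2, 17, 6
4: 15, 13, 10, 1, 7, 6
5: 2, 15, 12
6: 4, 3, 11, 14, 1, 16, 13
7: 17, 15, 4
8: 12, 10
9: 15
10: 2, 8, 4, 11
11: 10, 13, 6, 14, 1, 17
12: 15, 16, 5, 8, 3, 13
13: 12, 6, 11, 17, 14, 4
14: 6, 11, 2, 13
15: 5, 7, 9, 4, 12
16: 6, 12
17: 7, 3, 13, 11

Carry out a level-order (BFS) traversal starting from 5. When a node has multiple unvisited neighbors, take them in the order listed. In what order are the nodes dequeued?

Visit 5; enqueue 2, 15, 12 → queue [2, 15, 12]
Visit 2; enqueue 10, 14, 3 → queue [15, 12, 10, 14, 3]
Visit 15; enqueue 7, 9, 4 → queue [12, 10, 14, 3, 7, 9, 4]
Visit 12; enqueue 16, 8, 13 → queue [10, 14, 3, 7, 9, 4, 16, 8, 13]
Visit 10; enqueue 11 → queue [14, 3, 7, 9, 4, 16, 8, 13, 11]
Visit 14; enqueue 6 → queue [3, 7, 9, 4, 16, 8, 13, 11, 6]
Visit 3; enqueue 17 → queue [7, 9, 4, 16, 8, 13, 11, 6, 17]
Visit 7 → queue [9, 4, 16, 8, 13, 11, 6, 17]
Visit 9 → queue [4, 16, 8, 13, 11, 6, 17]
Visit 4; enqueue 1 → queue [16, 8, 13, 11, 6, 17, 1]
Visit 16 → queue [8, 13, 11, 6, 17, 1]
Visit 8 → queue [13, 11, 6, 17, 1]
Visit 13 → queue [11, 6, 17, 1]
Visit 11 → queue [6, 17, 1]
Visit 6 → queue [17, 1]
Visit 17 → queue [1]
Visit 1 → queue []

5 -> 2 -> 15 -> 12 -> 10 -> 14 -> 3 -> 7 -> 9 -> 4 -> 16 -> 8 -> 13 -> 11 -> 6 -> 17 -> 1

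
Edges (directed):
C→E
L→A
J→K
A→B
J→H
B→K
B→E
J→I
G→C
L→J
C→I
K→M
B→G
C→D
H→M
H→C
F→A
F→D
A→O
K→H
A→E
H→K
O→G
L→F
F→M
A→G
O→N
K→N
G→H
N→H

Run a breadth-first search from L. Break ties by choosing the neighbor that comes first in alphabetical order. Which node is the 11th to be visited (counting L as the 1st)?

H

Visit L; enqueue A, F, J → queue [A, F, J]
Visit A; enqueue B, E, G, O → queue [F, J, B, E, G, O]
Visit F; enqueue D, M → queue [J, B, E, G, O, D, M]
Visit J; enqueue H, I, K → queue [B, E, G, O, D, M, H, I, K]
Visit B → queue [E, G, O, D, M, H, I, K]
Visit E → queue [G, O, D, M, H, I, K]
Visit G; enqueue C → queue [O, D, M, H, I, K, C]
Visit O; enqueue N → queue [D, M, H, I, K, C, N]
Visit D → queue [M, H, I, K, C, N]
Visit M → queue [H, I, K, C, N]
Visit H → queue [I, K, C, N]
Visit I → queue [K, C, N]
Visit K → queue [C, N]
Visit C → queue [N]
Visit N → queue []

Visit order: L, A, F, J, B, E, G, O, D, M, H, I, K, C, N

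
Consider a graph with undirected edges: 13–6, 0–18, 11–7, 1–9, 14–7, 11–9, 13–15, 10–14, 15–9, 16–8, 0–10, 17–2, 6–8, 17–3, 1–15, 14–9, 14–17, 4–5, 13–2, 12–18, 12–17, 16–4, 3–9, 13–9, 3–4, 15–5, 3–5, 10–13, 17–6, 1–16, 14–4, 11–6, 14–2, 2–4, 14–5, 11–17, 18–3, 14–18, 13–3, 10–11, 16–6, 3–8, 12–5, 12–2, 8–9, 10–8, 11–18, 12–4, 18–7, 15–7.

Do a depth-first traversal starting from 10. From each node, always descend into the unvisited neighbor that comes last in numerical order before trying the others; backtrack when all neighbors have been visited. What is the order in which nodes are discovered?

10, 14, 18, 12, 17, 11, 9, 15, 13, 6, 16, 8, 3, 5, 4, 2, 1, 7, 0

Visit 10
10 → 14
14 → 18
18 → 12
12 → 17
17 → 11
11 → 9
9 → 15
15 → 13
13 → 6
6 → 16
16 → 8
8 → 3
3 → 5
5 → 4
4 → 2
16 → 1
15 → 7
18 → 0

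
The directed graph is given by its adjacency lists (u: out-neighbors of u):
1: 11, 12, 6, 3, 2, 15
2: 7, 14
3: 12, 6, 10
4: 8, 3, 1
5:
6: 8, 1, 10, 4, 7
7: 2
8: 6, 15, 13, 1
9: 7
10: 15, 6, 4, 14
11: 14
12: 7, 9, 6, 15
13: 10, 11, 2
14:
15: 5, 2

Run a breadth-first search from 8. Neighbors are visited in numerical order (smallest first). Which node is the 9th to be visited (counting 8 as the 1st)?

Visit 8; enqueue 1, 6, 13, 15 → queue [1, 6, 13, 15]
Visit 1; enqueue 2, 3, 11, 12 → queue [6, 13, 15, 2, 3, 11, 12]
Visit 6; enqueue 4, 7, 10 → queue [13, 15, 2, 3, 11, 12, 4, 7, 10]
Visit 13 → queue [15, 2, 3, 11, 12, 4, 7, 10]
Visit 15; enqueue 5 → queue [2, 3, 11, 12, 4, 7, 10, 5]
Visit 2; enqueue 14 → queue [3, 11, 12, 4, 7, 10, 5, 14]
Visit 3 → queue [11, 12, 4, 7, 10, 5, 14]
Visit 11 → queue [12, 4, 7, 10, 5, 14]
Visit 12; enqueue 9 → queue [4, 7, 10, 5, 14, 9]
Visit 4 → queue [7, 10, 5, 14, 9]
Visit 7 → queue [10, 5, 14, 9]
Visit 10 → queue [5, 14, 9]
Visit 5 → queue [14, 9]
Visit 14 → queue [9]
Visit 9 → queue []

Visit order: 8, 1, 6, 13, 15, 2, 3, 11, 12, 4, 7, 10, 5, 14, 9

12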